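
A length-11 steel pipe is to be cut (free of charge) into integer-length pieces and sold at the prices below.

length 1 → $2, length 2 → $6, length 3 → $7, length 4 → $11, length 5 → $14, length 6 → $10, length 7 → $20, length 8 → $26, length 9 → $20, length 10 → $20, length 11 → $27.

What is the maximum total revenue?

34

Build R[k] bottom-up: R[k] = max over allowed piece i of (p[i] + R[k−i]).
R[1] = 2
R[2] = 6
R[3] = 8  (first piece 1, then R[2]=6)
R[4] = 12  (first piece 2, then R[2]=6)
R[5] = 14  (first piece 1, then R[4]=12)
R[6] = 18  (first piece 2, then R[4]=12)
R[7] = 20  (first piece 1, then R[6]=18)
R[8] = 26
R[9] = 28  (first piece 1, then R[8]=26)
R[10] = 32  (first piece 2, then R[8]=26)
R[11] = 34  (first piece 1, then R[10]=32)
One optimal cutting: 8 + 2 + 1 → $26 + $6 + $2 = $34.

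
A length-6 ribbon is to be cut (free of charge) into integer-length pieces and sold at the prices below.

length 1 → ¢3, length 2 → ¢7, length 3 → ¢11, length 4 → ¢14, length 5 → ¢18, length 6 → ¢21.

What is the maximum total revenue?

22

Let v[k] be the best obtainable value from length k. For each k, try every first piece i and keep the best of price[i] + v[k−i].
v[1] = 3
v[2] = 7
v[3] = 11
v[4] = 14  (first piece 1, then v[3]=11)
v[5] = 18  (first piece 2, then v[3]=11)
v[6] = 22  (first piece 3, then v[3]=11)
One optimal cutting: 3 + 3 → ¢11 + ¢11 = ¢22.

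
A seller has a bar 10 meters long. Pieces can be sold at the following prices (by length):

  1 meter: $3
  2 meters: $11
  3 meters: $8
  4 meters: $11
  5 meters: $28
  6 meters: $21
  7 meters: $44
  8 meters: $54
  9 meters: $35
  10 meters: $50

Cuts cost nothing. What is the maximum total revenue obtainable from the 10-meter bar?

Consider every possible first cut. r[k] is the best of p[i]+r[k−i] over all sellable i≤k.
r[1] = 3
r[2] = max(3+3, 11+0) = 11
r[3] = max(3+11, 11+3, 8+0) = 14
r[4] = max(3+14, 11+11, 8+3, 11+0) = 22
r[5] = max(3+22, 11+14, 8+11, 11+3, 28+0) = 28
r[6] = max(3+28, 11+22, 8+14, 11+11, 28+3, 21+0) = 33
r[7] = max(3+33, 11+28, 8+22, …, 21+3, 44+0) = 44
r[8] = max(3+44, 11+33, 8+28, …, 44+3, 54+0) = 54
r[9] = max(3+54, 11+44, 8+33, …, 54+3, 35+0) = 57
r[10] = max(3+57, 11+54, 8+44, …, 35+3, 50+0) = 65
One optimal cutting: 8 + 2 → $54 + $11 = $65.

65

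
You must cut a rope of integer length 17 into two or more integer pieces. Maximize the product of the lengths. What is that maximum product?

486

Let f[k] be the best product for length k (with at least one cut). For each first piece i, the rest contributes max(k−i, f[k−i]).
f[2] = 1×max(1,0) = 1×1 = 1
f[3] = 1×max(2,1) = 1×2 = 2
f[4] = 2×max(2,1) = 2×2 = 4
f[5] = 2×max(3,2) = 2×3 = 6
f[6] = 3×max(3,2) = 3×3 = 9
f[7] = 2×max(5,6) = 2×6 = 12
f[8] = 2×max(6,9) = 2×9 = 18
f[9] = 3×max(6,9) = 3×9 = 27
f[10] = 2×max(8,18) = 2×18 = 36
f[11] = 2×max(9,27) = 2×27 = 54
f[12] = 3×max(9,27) = 3×27 = 81
f[13] = 2×max(11,54) = 2×54 = 108
f[14] = 2×max(12,81) = 2×81 = 162
f[15] = 3×max(12,81) = 3×81 = 243
f[16] = 2×max(14,162) = 2×162 = 324
f[17] = 2×max(15,243) = 2×243 = 486
One optimal split: 3 + 3 + 3 + 3 + 3 + 2; product 3×3×3×3×3×2 = 486.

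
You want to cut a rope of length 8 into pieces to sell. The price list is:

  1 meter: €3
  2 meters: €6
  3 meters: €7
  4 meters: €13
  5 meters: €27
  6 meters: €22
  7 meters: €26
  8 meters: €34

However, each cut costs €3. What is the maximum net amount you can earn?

34

Let v[k] be the best obtainable value from length k. For each k, try every first piece i and keep the best of price[i] + v[k−i] minus the 3 cut fee when i<k.
v[1] = 3
v[2] = max(3+3-3, 6+0) = 6
v[3] = max(3+6-3, 6+3-3, 7+0) = 7
v[4] = max(3+7-3, 6+6-3, 7+3-3, 13+0) = 13
v[5] = max(3+13-3, 6+7-3, 7+6-3, 13+3-3, 27+0) = 27
v[6] = max(3+27-3, 6+13-3, 7+7-3, 13+6-3, 27+3-3, 22+0) = 27
v[7] = max(3+27-3, 6+27-3, 7+13-3, …, 22+3-3, 26+0) = 30
v[8] = max(3+30-3, 6+27-3, 7+27-3, …, 26+3-3, 34+0) = 34
Best is to make no cuts and sell whole for €34.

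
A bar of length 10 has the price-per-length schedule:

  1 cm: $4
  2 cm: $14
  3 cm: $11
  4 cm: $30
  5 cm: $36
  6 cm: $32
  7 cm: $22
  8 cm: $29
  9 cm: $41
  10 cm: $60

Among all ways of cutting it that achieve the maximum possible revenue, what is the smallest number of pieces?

3

Let r[k] be the best obtainable value from length k. For each k, try every first piece i and keep the best of price[i] + r[k−i].
r[1] = 4
r[2] = max(4+4, 14+0) = 14
r[3] = max(4+14, 14+4, 11+0) = 18
r[4] = max(4+18, 14+14, 11+4, 30+0) = 30
r[5] = max(4+30, 14+18, 11+14, 30+4, 36+0) = 36
r[6] = max(4+36, 14+30, 11+18, 30+14, 36+4, 32+0) = 44
r[7] = max(4+44, 14+36, 11+30, …, 32+4, 22+0) = 50
r[8] = max(4+50, 14+44, 11+36, …, 22+4, 29+0) = 60
r[9] = max(4+60, 14+50, 11+44, …, 29+4, 41+0) = 66
r[10] = max(4+66, 14+60, 11+50, …, 41+4, 60+0) = 74
Maximum revenue is $74.
Now minimize piece count subject to staying optimal: for each k, pieces[k] = 1 + min over i with p[i]+r[k−i]=r[k] of pieces[k−i].
pieces[7] = 2
pieces[8] = 2
pieces[9] = 2
pieces[10] = 3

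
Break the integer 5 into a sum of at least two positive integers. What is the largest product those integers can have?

Define m[k] = max over 1≤i<k of i · max(k−i, m[k−i]); the inner max lets the remainder stay uncut if that's better.
m[2] = 1*max(1,0) = 1*1 = 1
m[3] = max(1*2, 2*1) = 2
m[4] = max(1*3, 2*2, 3*1) = 4
m[5] = max(1*4, 2*3, 3*2, 4*1) = 6
One optimal split: 3 + 2; product 3*2 = 6.

6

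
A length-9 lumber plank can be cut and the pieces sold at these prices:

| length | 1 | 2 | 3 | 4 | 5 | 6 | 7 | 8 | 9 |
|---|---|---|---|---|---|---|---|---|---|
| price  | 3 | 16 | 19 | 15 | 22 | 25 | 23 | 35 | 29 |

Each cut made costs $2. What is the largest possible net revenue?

61

Build net[k] bottom-up: net[k] = max over allowed piece i of (p[i] + net[k−i]) − 2 per cut.
net[1] = 3
net[2] = max(3+3-2, 16+0) = 16
net[3] = max(3+16-2, 16+3-2, 19+0) = 19
net[4] = max(3+19-2, 16+16-2, 19+3-2, 15+0) = 30
net[5] = max(3+30-2, 16+19-2, 19+16-2, 15+3-2, 22+0) = 33
net[6] = max(3+33-2, 16+30-2, 19+19-2, 15+16-2, 22+3-2, 25+0) = 44
net[7] = max(3+44-2, 16+33-2, 19+30-2, …, 25+3-2, 23+0) = 47
net[8] = max(3+47-2, 16+44-2, 19+33-2, …, 23+3-2, 35+0) = 58
net[9] = max(3+58-2, 16+47-2, 19+44-2, …, 35+3-2, 29+0) = 61
One optimal plan: pieces 3 + 2 + 2 + 2 (3 cuts) → $67 − $6 = $61.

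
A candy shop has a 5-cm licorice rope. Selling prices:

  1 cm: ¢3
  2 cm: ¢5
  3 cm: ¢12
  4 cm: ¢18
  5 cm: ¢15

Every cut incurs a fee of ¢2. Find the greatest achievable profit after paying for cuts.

Let v[k] be the best obtainable value from length k. For each k, try every first piece i and keep the best of price[i] + v[k−i] minus the 2 cut fee when i<k.
v[1] = 3
v[2] = max(3+3-2, 5+0) = 5
v[3] = max(3+5-2, 5+3-2, 12+0) = 12
v[4] = max(3+12-2, 5+5-2, 12+3-2, 18+0) = 18
v[5] = max(3+18-2, 5+12-2, 12+5-2, 18+3-2, 15+0) = 19
One optimal plan: pieces 4 + 1 (1 cut) → ¢21 − ¢2 = ¢19.

19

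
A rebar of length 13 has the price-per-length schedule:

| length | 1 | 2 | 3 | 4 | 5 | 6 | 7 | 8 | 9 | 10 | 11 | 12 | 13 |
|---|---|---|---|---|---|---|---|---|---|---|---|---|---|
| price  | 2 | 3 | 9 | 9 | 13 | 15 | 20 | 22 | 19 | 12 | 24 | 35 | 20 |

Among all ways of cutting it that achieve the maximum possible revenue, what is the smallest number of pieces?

3

Let r[k] be the best obtainable value from length k. For each k, try every first piece i and keep the best of price[i] + r[k−i].
r[1] = 2
r[2] = 4  (first piece 1, then r[1]=2)
r[3] = 9
r[4] = 11  (first piece 1, then r[3]=9)
r[5] = 13  (first piece 1, then r[4]=11)
r[6] = 18  (first piece 3, then r[3]=9)
r[7] = 20  (first piece 1, then r[6]=18)
r[8] = 22  (first piece 1, then r[7]=20)
r[9] = 27  (first piece 3, then r[6]=18)
r[10] = 29  (first piece 1, then r[9]=27)
r[11] = 31  (first piece 1, then r[10]=29)
r[12] = 36  (first piece 3, then r[9]=27)
r[13] = 38  (first piece 1, then r[12]=36)
Maximum revenue is ₹38.
Now minimize piece count subject to staying optimal: for each k, pieces[k] = 1 + min over i with p[i]+r[k−i]=r[k] of pieces[k−i].
pieces[10] = 2
pieces[11] = 2
pieces[12] = 4
pieces[13] = 3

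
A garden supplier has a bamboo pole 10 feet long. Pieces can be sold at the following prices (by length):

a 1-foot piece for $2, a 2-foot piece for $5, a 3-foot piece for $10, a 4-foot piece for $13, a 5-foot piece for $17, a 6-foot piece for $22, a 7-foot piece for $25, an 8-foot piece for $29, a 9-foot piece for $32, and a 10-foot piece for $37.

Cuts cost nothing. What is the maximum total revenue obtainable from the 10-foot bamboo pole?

37

Consider every possible first cut. v[k] is the best of p[i]+v[k−i] over all sellable i≤k.
v[1] = 2
v[2] = 5
v[3] = 10
v[4] = 13
v[5] = 17
v[6] = 22
v[7] = 25
v[8] = 29
v[9] = 32  (first piece 3, then v[6]=22)
v[10] = 37
Best is to sell the whole 10-foot piece uncut for $37.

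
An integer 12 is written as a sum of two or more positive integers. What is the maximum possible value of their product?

Define m[k] = max over 1≤i<k of i · max(k−i, m[k−i]); the inner max lets the remainder stay uncut if that's better.
m[2] = 1×max(1,0) = 1×1 = 1
m[3] = max(1×2, 2×1) = 2
m[4] = max(1×3, 2×2, 3×1) = 4
m[5] = max(1×4, 2×3, 3×2, 4×1) = 6
m[6] = max(1×6, 2×4, 3×3, 4×2, 5×1) = 9
m[7] = max(1×9, 2×6, 3×4, 4×3, 5×2, 6×1) = 12
m[8] = max(1×12, 2×9, 3×6, …, 6×2, 7×1) = 18
m[9] = max(1×18, 2×12, 3×9, …, 7×2, 8×1) = 27
m[10] = max(1×27, 2×18, 3×12, …, 8×2, 9×1) = 36
m[11] = max(1×36, 2×27, 3×18, …, 9×2, 10×1) = 54
m[12] = max(1×54, 2×36, 3×27, …, 10×2, 11×1) = 81
One optimal split: 3 + 3 + 3 + 3; product 3×3×3×3 = 81.

81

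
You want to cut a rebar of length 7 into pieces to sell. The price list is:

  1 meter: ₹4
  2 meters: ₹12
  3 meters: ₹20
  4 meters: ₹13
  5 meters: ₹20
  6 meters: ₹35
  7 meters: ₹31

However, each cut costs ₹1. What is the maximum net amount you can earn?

Build v[k] bottom-up: v[k] = max over allowed piece i of (p[i] + v[k−i]) − 1 per cut.
v[1] = 4
v[2] = 12
v[3] = 20
v[4] = 23  (first piece 1, then v[3]=20)
v[5] = 31  (first piece 2, then v[3]=20)
v[6] = 39  (first piece 3, then v[3]=20)
v[7] = 42  (first piece 1, then v[6]=39)
One optimal plan: pieces 3 + 3 + 1 (2 cuts) → ₹44 − ₹2 = ₹42.

42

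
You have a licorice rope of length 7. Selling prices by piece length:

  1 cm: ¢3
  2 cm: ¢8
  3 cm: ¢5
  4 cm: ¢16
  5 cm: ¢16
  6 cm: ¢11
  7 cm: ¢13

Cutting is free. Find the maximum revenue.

Let r[k] be the best obtainable value from length k. For each k, try every first piece i and keep the best of price[i] + r[k−i].
r[1] = 3
r[2] = max(3+3, 8+0) = 8
r[3] = max(3+8, 8+3, 5+0) = 11
r[4] = max(3+11, 8+8, 5+3, 16+0) = 16
r[5] = max(3+16, 8+11, 5+8, 16+3, 16+0) = 19
r[6] = max(3+19, 8+16, 5+11, 16+8, 16+3, 11+0) = 24
r[7] = max(3+24, 8+19, 5+16, …, 11+3, 13+0) = 27
One optimal cutting: 2 + 2 + 2 + 1 → ¢8 + ¢8 + ¢8 + ¢3 = ¢27.

27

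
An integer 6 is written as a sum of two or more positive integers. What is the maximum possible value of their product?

Let P[k] be the best product for length k (with at least one cut). For each first piece i, the rest contributes max(k−i, P[k−i]).
P[2] = 1*max(1,0) = 1*1 = 1
P[3] = 1*max(2,1) = 1*2 = 2
P[4] = 2*max(2,1) = 2*2 = 4
P[5] = 2*max(3,2) = 2*3 = 6
P[6] = 3*max(3,2) = 3*3 = 9
One optimal split: 3 + 3; product 3*3 = 9.

9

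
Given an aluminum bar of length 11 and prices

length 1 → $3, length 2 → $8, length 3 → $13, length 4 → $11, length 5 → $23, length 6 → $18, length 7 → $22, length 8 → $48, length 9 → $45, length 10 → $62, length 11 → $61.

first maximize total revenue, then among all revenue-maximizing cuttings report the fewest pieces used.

2

Let r[k] be the best obtainable value from length k. For each k, try every first piece i and keep the best of price[i] + r[k−i].
r[1] = 3
r[2] = max(3+3, 8+0) = 8
r[3] = max(3+8, 8+3, 13+0) = 13
r[4] = max(3+13, 8+8, 13+3, 11+0) = 16
r[5] = max(3+16, 8+13, 13+8, 11+3, 23+0) = 23
r[6] = max(3+23, 8+16, 13+13, 11+8, 23+3, 18+0) = 26
r[7] = max(3+26, 8+23, 13+16, …, 18+3, 22+0) = 31
r[8] = max(3+31, 8+26, 13+23, …, 22+3, 48+0) = 48
r[9] = max(3+48, 8+31, 13+26, …, 48+3, 45+0) = 51
r[10] = max(3+51, 8+48, 13+31, …, 45+3, 62+0) = 62
r[11] = max(3+62, 8+51, 13+48, …, 62+3, 61+0) = 65
Maximum revenue is $65.
Now minimize piece count subject to staying optimal: for each k, pieces[k] = 1 + min over i with p[i]+r[k−i]=r[k] of pieces[k−i].
pieces[8] = 1
pieces[9] = 2
pieces[10] = 1
pieces[11] = 2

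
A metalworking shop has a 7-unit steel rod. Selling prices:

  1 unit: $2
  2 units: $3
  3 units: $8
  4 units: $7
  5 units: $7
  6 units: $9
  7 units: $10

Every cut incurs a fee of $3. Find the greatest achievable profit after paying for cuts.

12

Build r[k] bottom-up: r[k] = max over allowed piece i of (p[i] + r[k−i]) − 3 per cut.
r[1] = 2
r[2] = max(2+2-3, 3+0) = 3
r[3] = max(2+3-3, 3+2-3, 8+0) = 8
r[4] = max(2+8-3, 3+3-3, 8+2-3, 7+0) = 7
r[5] = max(2+7-3, 3+8-3, 8+3-3, 7+2-3, 7+0) = 8
r[6] = max(2+8-3, 3+7-3, 8+8-3, 7+3-3, 7+2-3, 9+0) = 13
r[7] = max(2+13-3, 3+8-3, 8+7-3, …, 9+2-3, 10+0) = 12
One optimal plan: pieces 3 + 3 + 1 (2 cuts) → $18 − $6 = $12.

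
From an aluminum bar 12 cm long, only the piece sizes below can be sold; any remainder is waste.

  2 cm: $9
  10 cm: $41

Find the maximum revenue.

54

Consider every possible first cut. f[k] is the best of p[i]+f[k−i] over all sellable i≤k.
f[1] = 0
f[2] = 9
f[3] = 9
f[4] = 18  (first piece 2, then f[2]=9)
f[5] = 18
f[6] = 27  (first piece 2, then f[4]=18)
f[7] = 27
f[8] = 36  (first piece 2, then f[6]=27)
f[9] = 36
f[10] = max(9+36, 41+0) = 45
f[11] = max(9+36, 41+0) = 45
f[12] = max(9+45, 41+9) = 54
One optimal cutting: 2 + 2 + 2 + 2 + 2 + 2 → $54.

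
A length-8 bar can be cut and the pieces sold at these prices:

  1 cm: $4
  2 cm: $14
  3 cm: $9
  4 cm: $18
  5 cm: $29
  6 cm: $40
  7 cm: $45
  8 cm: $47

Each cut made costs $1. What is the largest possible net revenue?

53

Consider every possible first cut. v[k] is the best of p[i]+v[k−i] over all sellable i≤k, charging 1 whenever i<k.
v[1] = 4
v[2] = 14
v[3] = 17  (first piece 1, then v[2]=14)
v[4] = 27  (first piece 2, then v[2]=14)
v[5] = 30  (first piece 1, then v[4]=27)
v[6] = 40  (first piece 2, then v[4]=27)
v[7] = 45
v[8] = 53  (first piece 2, then v[6]=40)
One optimal plan: pieces 2 + 2 + 2 + 2 (3 cuts) → $56 − $3 = $53.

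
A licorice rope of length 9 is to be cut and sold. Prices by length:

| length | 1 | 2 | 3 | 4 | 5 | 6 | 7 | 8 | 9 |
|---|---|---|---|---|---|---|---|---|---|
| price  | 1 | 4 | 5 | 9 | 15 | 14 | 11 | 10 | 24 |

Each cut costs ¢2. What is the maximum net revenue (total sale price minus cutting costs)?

Build v[k] bottom-up: v[k] = max over allowed piece i of (p[i] + v[k−i]) − 2 per cut.
v[1] = 1
v[2] = max(1+1-2, 4+0) = 4
v[3] = max(1+4-2, 4+1-2, 5+0) = 5
v[4] = max(1+5-2, 4+4-2, 5+1-2, 9+0) = 9
v[5] = max(1+9-2, 4+5-2, 5+4-2, 9+1-2, 15+0) = 15
v[6] = max(1+15-2, 4+9-2, 5+5-2, 9+4-2, 15+1-2, 14+0) = 14
v[7] = max(1+14-2, 4+15-2, 5+9-2, …, 14+1-2, 11+0) = 17
v[8] = max(1+17-2, 4+14-2, 5+15-2, …, 11+1-2, 10+0) = 18
v[9] = max(1+18-2, 4+17-2, 5+14-2, …, 10+1-2, 24+0) = 24
Best is to make no cuts and sell whole for ¢24.

24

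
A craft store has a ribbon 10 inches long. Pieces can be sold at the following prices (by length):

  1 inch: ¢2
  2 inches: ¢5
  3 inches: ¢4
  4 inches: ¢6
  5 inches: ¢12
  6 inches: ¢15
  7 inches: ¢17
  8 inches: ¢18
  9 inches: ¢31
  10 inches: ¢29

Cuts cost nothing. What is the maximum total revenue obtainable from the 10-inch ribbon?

33

Consider every possible first cut. r[k] is the best of p[i]+r[k−i] over all sellable i≤k.
r[1] = 2
r[2] = 5
r[3] = 7  (first piece 1, then r[2]=5)
r[4] = 10  (first piece 2, then r[2]=5)
r[5] = 12  (first piece 1, then r[4]=10)
r[6] = 15  (first piece 2, then r[4]=10)
r[7] = 17  (first piece 1, then r[6]=15)
r[8] = 20  (first piece 2, then r[6]=15)
r[9] = 31
r[10] = 33  (first piece 1, then r[9]=31)
One optimal cutting: 9 + 1 → ¢31 + ¢2 = ¢33.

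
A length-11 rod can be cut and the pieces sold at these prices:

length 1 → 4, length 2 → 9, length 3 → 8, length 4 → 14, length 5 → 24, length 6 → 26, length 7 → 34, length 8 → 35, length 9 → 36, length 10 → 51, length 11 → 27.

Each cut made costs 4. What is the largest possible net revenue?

Consider every possible first cut. v[k] is the best of p[i]+v[k−i] over all sellable i≤k, charging 4 whenever i<k.
v[1] = 4
v[2] = 9
v[3] = 9  (first piece 1, then v[2]=9)
v[4] = 14  (first piece 2, then v[2]=9)
v[5] = 24
v[6] = 26
v[7] = 34
v[8] = 35
v[9] = 39  (first piece 2, then v[7]=34)
v[10] = 51
v[11] = 51  (first piece 1, then v[10]=51)
One optimal plan: pieces 10 + 1 (1 cut) → 55 − 4 = 51.

51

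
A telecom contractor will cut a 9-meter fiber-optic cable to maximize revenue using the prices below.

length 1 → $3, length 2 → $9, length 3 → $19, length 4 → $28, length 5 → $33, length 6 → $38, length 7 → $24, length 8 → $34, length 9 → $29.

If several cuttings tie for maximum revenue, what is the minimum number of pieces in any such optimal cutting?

2

Consider every possible first cut. r[k] is the best of p[i]+r[k−i] over all sellable i≤k.
r[1] = 3
r[2] = max(3+3, 9+0) = 9
r[3] = max(3+9, 9+3, 19+0) = 19
r[4] = max(3+19, 9+9, 19+3, 28+0) = 28
r[5] = max(3+28, 9+19, 19+9, 28+3, 33+0) = 33
r[6] = max(3+33, 9+28, 19+19, 28+9, 33+3, 38+0) = 38
r[7] = max(3+38, 9+33, 19+28, …, 38+3, 24+0) = 47
r[8] = max(3+47, 9+38, 19+33, …, 24+3, 34+0) = 56
r[9] = max(3+56, 9+47, 19+38, …, 34+3, 29+0) = 61
Maximum revenue is $61.
Now minimize piece count subject to staying optimal: for each k, pieces[k] = 1 + min over i with p[i]+r[k−i]=r[k] of pieces[k−i].
pieces[6] = 1
pieces[7] = 2
pieces[8] = 2
pieces[9] = 2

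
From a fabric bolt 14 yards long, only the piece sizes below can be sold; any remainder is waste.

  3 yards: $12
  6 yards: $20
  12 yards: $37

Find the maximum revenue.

48

Consider every possible first cut. best[k] is the best of p[i]+best[k−i] over all sellable i≤k.
best[1] = 0
best[2] = 0
best[3] = 12
best[4] = 12
best[5] = 12
best[6] = 24  (first piece 3, then best[3]=12)
best[7] = 24
best[8] = 24
best[9] = 36  (first piece 3, then best[6]=24)
best[10] = 36
best[11] = 36
best[12] = 48  (first piece 3, then best[9]=36)
best[13] = 48
best[14] = 48
One optimal cutting: pieces 3 + 3 + 3 + 3 with 2 yards of scrap → $48.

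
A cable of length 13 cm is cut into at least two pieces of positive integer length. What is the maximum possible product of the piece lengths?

Define prod[k] = max over 1≤i<k of i · max(k−i, prod[k−i]); the inner max lets the remainder stay uncut if that's better.
prod[2] = 1×max(1,0) = 1×1 = 1
prod[3] = 1×max(2,1) = 1×2 = 2
prod[4] = 2×max(2,1) = 2×2 = 4
prod[5] = 2×max(3,2) = 2×3 = 6
prod[6] = 3×max(3,2) = 3×3 = 9
prod[7] = 2×max(5,6) = 2×6 = 12
prod[8] = 2×max(6,9) = 2×9 = 18
prod[9] = 3×max(6,9) = 3×9 = 27
prod[10] = 2×max(8,18) = 2×18 = 36
prod[11] = 2×max(9,27) = 2×27 = 54
prod[12] = 3×max(9,27) = 3×27 = 81
prod[13] = 2×max(11,54) = 2×54 = 108
One optimal split: 3 + 3 + 3 + 2 + 2; product 3×3×3×2×2 = 108.

108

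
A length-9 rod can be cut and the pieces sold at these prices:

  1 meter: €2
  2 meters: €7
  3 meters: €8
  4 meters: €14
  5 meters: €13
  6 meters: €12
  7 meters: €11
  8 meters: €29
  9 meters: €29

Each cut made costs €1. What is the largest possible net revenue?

30

Let net[k] be the best obtainable value from length k. For each k, try every first piece i and keep the best of price[i] + net[k−i] minus the 1 cut fee when i<k.
net[1] = 2
net[2] = max(2+2-1, 7+0) = 7
net[3] = max(2+7-1, 7+2-1, 8+0) = 8
net[4] = max(2+8-1, 7+7-1, 8+2-1, 14+0) = 14
net[5] = max(2+14-1, 7+8-1, 8+7-1, 14+2-1, 13+0) = 15
net[6] = max(2+15-1, 7+14-1, 8+8-1, 14+7-1, 13+2-1, 12+0) = 20
net[7] = max(2+20-1, 7+15-1, 8+14-1, …, 12+2-1, 11+0) = 21
net[8] = max(2+21-1, 7+20-1, 8+15-1, …, 11+2-1, 29+0) = 29
net[9] = max(2+29-1, 7+21-1, 8+20-1, …, 29+2-1, 29+0) = 30
One optimal plan: pieces 8 + 1 (1 cut) → €31 − €1 = €30.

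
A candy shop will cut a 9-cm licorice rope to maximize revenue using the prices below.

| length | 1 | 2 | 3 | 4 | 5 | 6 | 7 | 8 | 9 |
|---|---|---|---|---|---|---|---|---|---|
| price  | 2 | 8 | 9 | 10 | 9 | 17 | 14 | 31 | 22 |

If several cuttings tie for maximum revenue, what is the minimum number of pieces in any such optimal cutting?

Let r[k] be the best obtainable value from length k. For each k, try every first piece i and keep the best of price[i] + r[k−i].
r[1] = 2
r[2] = 8
r[3] = 10  (first piece 1, then r[2]=8)
r[4] = 16  (first piece 2, then r[2]=8)
r[5] = 18  (first piece 1, then r[4]=16)
r[6] = 24  (first piece 2, then r[4]=16)
r[7] = 26  (first piece 1, then r[6]=24)
r[8] = 32  (first piece 2, then r[6]=24)
r[9] = 34  (first piece 1, then r[8]=32)
Maximum revenue is ¢34.
Now minimize piece count subject to staying optimal: for each k, pieces[k] = 1 + min over i with p[i]+r[k−i]=r[k] of pieces[k−i].
pieces[6] = 3
pieces[7] = 4
pieces[8] = 4
pieces[9] = 5

5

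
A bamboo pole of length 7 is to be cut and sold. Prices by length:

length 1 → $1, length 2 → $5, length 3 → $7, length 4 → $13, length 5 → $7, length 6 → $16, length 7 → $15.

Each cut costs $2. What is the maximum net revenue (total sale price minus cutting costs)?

Build v[k] bottom-up: v[k] = max over allowed piece i of (p[i] + v[k−i]) − 2 per cut.
v[1] = 1
v[2] = 5
v[3] = 7
v[4] = 13
v[5] = 12  (first piece 1, then v[4]=13)
v[6] = 16  (first piece 2, then v[4]=13)
v[7] = 18  (first piece 3, then v[4]=13)
One optimal plan: pieces 4 + 3 (1 cut) → $20 − $2 = $18.

18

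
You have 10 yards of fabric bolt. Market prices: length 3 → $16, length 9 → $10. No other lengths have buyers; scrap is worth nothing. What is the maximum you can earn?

Let r[k] be the best obtainable value from length k. For each k, try every first piece i and keep the best of price[i] + r[k−i].
r[1] = 0
r[2] = 0
r[3] = 16
r[4] = 16
r[5] = 16
r[6] = 32  (first piece 3, then r[3]=16)
r[7] = 32
r[8] = 32
r[9] = max(16+32, 10+0) = 48
r[10] = max(16+32, 10+0) = 48
One optimal cutting: pieces 3 + 3 + 3 with 1 yard of scrap → $48.

48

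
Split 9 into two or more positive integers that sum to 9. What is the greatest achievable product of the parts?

27

Let f[k] be the best product for length k (with at least one cut). For each first piece i, the rest contributes max(k−i, f[k−i]).
f[2] = 1*max(1,0) = 1*1 = 1
f[3] = max(1*2, 2*1) = 2
f[4] = max(1*3, 2*2, 3*1) = 4
f[5] = max(1*4, 2*3, 3*2, 4*1) = 6
f[6] = max(1*6, 2*4, 3*3, 4*2, 5*1) = 9
f[7] = max(1*9, 2*6, 3*4, 4*3, 5*2, 6*1) = 12
f[8] = max(1*12, 2*9, 3*6, …, 6*2, 7*1) = 18
f[9] = max(1*18, 2*12, 3*9, …, 7*2, 8*1) = 27
One optimal split: 3 + 3 + 3; product 3*3*3 = 27.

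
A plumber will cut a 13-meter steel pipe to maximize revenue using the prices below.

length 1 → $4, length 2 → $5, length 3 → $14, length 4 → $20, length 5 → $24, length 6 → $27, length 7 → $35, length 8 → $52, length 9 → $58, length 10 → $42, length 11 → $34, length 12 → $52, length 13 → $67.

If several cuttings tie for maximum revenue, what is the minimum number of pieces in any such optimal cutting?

Consider every possible first cut. r[k] is the best of p[i]+r[k−i] over all sellable i≤k.
r[1] = 4
r[2] = max(4+4, 5+0) = 8
r[3] = max(4+8, 5+4, 14+0) = 14
r[4] = max(4+14, 5+8, 14+4, 20+0) = 20
r[5] = max(4+20, 5+14, 14+8, 20+4, 24+0) = 24
r[6] = max(4+24, 5+20, 14+14, 20+8, 24+4, 27+0) = 28
r[7] = max(4+28, 5+24, 14+20, …, 27+4, 35+0) = 35
r[8] = max(4+35, 5+28, 14+24, …, 35+4, 52+0) = 52
r[9] = max(4+52, 5+35, 14+28, …, 52+4, 58+0) = 58
r[10] = max(4+58, 5+52, 14+35, …, 58+4, 42+0) = 62
r[11] = max(4+62, 5+58, 14+52, …, 42+4, 34+0) = 66
r[12] = max(4+66, 5+62, 14+58, …, 34+4, 52+0) = 72
r[13] = max(4+72, 5+66, 14+62, …, 52+4, 67+0) = 78
Maximum revenue is $78.
Now minimize piece count subject to staying optimal: for each k, pieces[k] = 1 + min over i with p[i]+r[k−i]=r[k] of pieces[k−i].
pieces[10] = 2
pieces[11] = 2
pieces[12] = 2
pieces[13] = 2

2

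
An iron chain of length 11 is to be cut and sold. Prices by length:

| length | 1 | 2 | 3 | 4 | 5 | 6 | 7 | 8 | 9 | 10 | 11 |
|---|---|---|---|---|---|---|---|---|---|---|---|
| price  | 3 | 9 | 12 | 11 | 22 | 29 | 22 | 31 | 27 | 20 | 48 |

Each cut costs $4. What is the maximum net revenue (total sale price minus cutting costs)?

48

Let net[k] be the best obtainable value from length k. For each k, try every first piece i and keep the best of price[i] + net[k−i] minus the 4 cut fee when i<k.
net[1] = 3
net[2] = 9
net[3] = 12
net[4] = 14  (first piece 2, then net[2]=9)
net[5] = 22
net[6] = 29
net[7] = 28  (first piece 1, then net[6]=29)
net[8] = 34  (first piece 2, then net[6]=29)
net[9] = 37  (first piece 3, then net[6]=29)
net[10] = 40  (first piece 5, then net[5]=22)
net[11] = 48
Best is to make no cuts and sell whole for $48.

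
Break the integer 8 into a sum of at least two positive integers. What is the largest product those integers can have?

18

Let f[k] be the best product for length k (with at least one cut). For each first piece i, the rest contributes max(k−i, f[k−i]).
f[2] = 1·max(1,0) = 1·1 = 1
f[3] = 1·max(2,1) = 1·2 = 2
f[4] = 2·max(2,1) = 2·2 = 4
f[5] = 2·max(3,2) = 2·3 = 6
f[6] = 3·max(3,2) = 3·3 = 9
f[7] = 2·max(5,6) = 2·6 = 12
f[8] = 2·max(6,9) = 2·9 = 18
One optimal split: 3 + 3 + 2; product 3·3·2 = 18.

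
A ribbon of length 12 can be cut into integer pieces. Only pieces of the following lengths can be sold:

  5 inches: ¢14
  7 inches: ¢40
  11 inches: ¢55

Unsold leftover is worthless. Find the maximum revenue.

Let f[k] be the best obtainable value from length k. For each k, try every first piece i and keep the best of price[i] + f[k−i].
f[1] = 0
f[2] = 0
f[3] = 0
f[4] = 0
f[5] = 14
f[6] = 14
f[7] = max(14+0, 40+0) = 40
f[8] = max(14+0, 40+0) = 40
f[9] = max(14+0, 40+0) = 40
f[10] = max(14+14, 40+0) = 40
f[11] = max(14+14, 40+0, 55+0) = 55
f[12] = max(14+40, 40+14, 55+0) = 55
One optimal cutting: pieces 11 with 1 inch of scrap → ¢55.

55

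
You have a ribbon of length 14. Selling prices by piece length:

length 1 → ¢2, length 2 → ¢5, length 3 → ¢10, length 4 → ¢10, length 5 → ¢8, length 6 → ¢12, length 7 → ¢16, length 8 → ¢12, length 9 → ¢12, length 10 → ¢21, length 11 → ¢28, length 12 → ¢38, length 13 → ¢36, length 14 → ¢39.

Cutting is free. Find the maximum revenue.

Let best[k] be the best obtainable value from length k. For each k, try every first piece i and keep the best of price[i] + best[k−i].
best[1] = 2
best[2] = max(2+2, 5+0) = 5
best[3] = max(2+5, 5+2, 10+0) = 10
best[4] = max(2+10, 5+5, 10+2, 10+0) = 12
best[5] = max(2+12, 5+10, 10+5, 10+2, 8+0) = 15
best[6] = max(2+15, 5+12, 10+10, 10+5, 8+2, 12+0) = 20
best[7] = max(2+20, 5+15, 10+12, …, 12+2, 16+0) = 22
best[8] = max(2+22, 5+20, 10+15, …, 16+2, 12+0) = 25
best[9] = max(2+25, 5+22, 10+20, …, 12+2, 12+0) = 30
best[10] = max(2+30, 5+25, 10+22, …, 12+2, 21+0) = 32
best[11] = max(2+32, 5+30, 10+25, …, 21+2, 28+0) = 35
best[12] = max(2+35, 5+32, 10+30, …, 28+2, 38+0) = 40
best[13] = max(2+40, 5+35, 10+32, …, 38+2, 36+0) = 42
best[14] = max(2+42, 5+40, 10+35, …, 36+2, 39+0) = 45
One optimal cutting: 3 + 3 + 3 + 3 + 2 → ¢10 + ¢10 + ¢10 + ¢10 + ¢5 = ¢45.

45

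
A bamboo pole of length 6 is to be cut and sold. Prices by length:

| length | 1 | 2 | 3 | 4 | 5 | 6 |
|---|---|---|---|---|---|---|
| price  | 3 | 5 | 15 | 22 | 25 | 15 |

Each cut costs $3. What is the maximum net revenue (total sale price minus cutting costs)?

Build net[k] bottom-up: net[k] = max over allowed piece i of (p[i] + net[k−i]) − 3 per cut.
net[1] = 3
net[2] = max(3+3-3, 5+0) = 5
net[3] = max(3+5-3, 5+3-3, 15+0) = 15
net[4] = max(3+15-3, 5+5-3, 15+3-3, 22+0) = 22
net[5] = max(3+22-3, 5+15-3, 15+5-3, 22+3-3, 25+0) = 25
net[6] = max(3+25-3, 5+22-3, 15+15-3, 22+5-3, 25+3-3, 15+0) = 27
One optimal plan: pieces 3 + 3 (1 cut) → $30 − $3 = $27.

27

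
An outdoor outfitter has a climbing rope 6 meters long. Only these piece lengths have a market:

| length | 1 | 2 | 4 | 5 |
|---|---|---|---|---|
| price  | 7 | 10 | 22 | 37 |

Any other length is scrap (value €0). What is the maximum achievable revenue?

44

Let best[k] be the best obtainable value from length k. For each k, try every first piece i and keep the best of price[i] + best[k−i].
best[1] = 7
best[2] = max(7+7, 10+0) = 14
best[3] = max(7+14, 10+7) = 21
best[4] = max(7+21, 10+14, 22+0) = 28
best[5] = max(7+28, 10+21, 22+7, 37+0) = 37
best[6] = max(7+37, 10+28, 22+14, 37+7) = 44
One optimal cutting: 5 + 1 → €44.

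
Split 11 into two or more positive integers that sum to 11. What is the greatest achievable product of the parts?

Let g[k] be the best product for length k (with at least one cut). For each first piece i, the rest contributes max(k−i, g[k−i]).
g[2] = 1*max(1,0) = 1*1 = 1
g[3] = 1*max(2,1) = 1*2 = 2
g[4] = 2*max(2,1) = 2*2 = 4
g[5] = 2*max(3,2) = 2*3 = 6
g[6] = 3*max(3,2) = 3*3 = 9
g[7] = 2*max(5,6) = 2*6 = 12
g[8] = 2*max(6,9) = 2*9 = 18
g[9] = 3*max(6,9) = 3*9 = 27
g[10] = 2*max(8,18) = 2*18 = 36
g[11] = 2*max(9,27) = 2*27 = 54
One optimal split: 3 + 3 + 3 + 2; product 3*3*3*2 = 54.

54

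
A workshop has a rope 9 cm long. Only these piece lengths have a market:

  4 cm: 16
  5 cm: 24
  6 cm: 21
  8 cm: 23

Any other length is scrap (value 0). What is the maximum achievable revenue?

Consider every possible first cut. best[k] is the best of p[i]+best[k−i] over all sellable i≤k.
best[1] = 0
best[2] = 0
best[3] = 0
best[4] = 16
best[5] = 24
best[6] = 24
best[7] = 24
best[8] = 32  (first piece 4, then best[4]=16)
best[9] = 40  (first piece 4, then best[5]=24)
One optimal cutting: 5 + 4 → 40.

40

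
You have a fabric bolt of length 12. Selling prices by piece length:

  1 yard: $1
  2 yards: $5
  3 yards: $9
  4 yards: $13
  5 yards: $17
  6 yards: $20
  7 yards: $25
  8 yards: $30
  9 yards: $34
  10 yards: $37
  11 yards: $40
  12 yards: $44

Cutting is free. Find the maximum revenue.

44

Let v[k] be the best obtainable value from length k. For each k, try every first piece i and keep the best of price[i] + v[k−i].
v[1] = 1
v[2] = max(1+1, 5+0) = 5
v[3] = max(1+5, 5+1, 9+0) = 9
v[4] = max(1+9, 5+5, 9+1, 13+0) = 13
v[5] = max(1+13, 5+9, 9+5, 13+1, 17+0) = 17
v[6] = max(1+17, 5+13, 9+9, 13+5, 17+1, 20+0) = 20
v[7] = max(1+20, 5+17, 9+13, …, 20+1, 25+0) = 25
v[8] = max(1+25, 5+20, 9+17, …, 25+1, 30+0) = 30
v[9] = max(1+30, 5+25, 9+20, …, 30+1, 34+0) = 34
v[10] = max(1+34, 5+30, 9+25, …, 34+1, 37+0) = 37
v[11] = max(1+37, 5+34, 9+30, …, 37+1, 40+0) = 40
v[12] = max(1+40, 5+37, 9+34, …, 40+1, 44+0) = 44
Best is to sell the whole 12-yard piece uncut for $44.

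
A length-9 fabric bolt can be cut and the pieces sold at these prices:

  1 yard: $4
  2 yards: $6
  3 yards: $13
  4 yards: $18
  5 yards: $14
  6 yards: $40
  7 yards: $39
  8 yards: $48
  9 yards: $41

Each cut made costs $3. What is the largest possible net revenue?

Consider every possible first cut. net[k] is the best of p[i]+net[k−i] over all sellable i≤k, charging 3 whenever i<k.
net[1] = 4
net[2] = 6
net[3] = 13
net[4] = 18
net[5] = 19  (first piece 1, then net[4]=18)
net[6] = 40
net[7] = 41  (first piece 1, then net[6]=40)
net[8] = 48
net[9] = 50  (first piece 3, then net[6]=40)
One optimal plan: pieces 6 + 3 (1 cut) → $53 − $3 = $50.

50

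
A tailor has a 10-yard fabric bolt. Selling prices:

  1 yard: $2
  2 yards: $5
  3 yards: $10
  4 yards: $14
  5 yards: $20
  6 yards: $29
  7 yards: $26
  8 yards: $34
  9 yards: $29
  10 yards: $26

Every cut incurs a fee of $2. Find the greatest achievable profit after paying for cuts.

41

Consider every possible first cut. v[k] is the best of p[i]+v[k−i] over all sellable i≤k, charging 2 whenever i<k.
v[1] = 2
v[2] = max(2+2-2, 5+0) = 5
v[3] = max(2+5-2, 5+2-2, 10+0) = 10
v[4] = max(2+10-2, 5+5-2, 10+2-2, 14+0) = 14
v[5] = max(2+14-2, 5+10-2, 10+5-2, 14+2-2, 20+0) = 20
v[6] = max(2+20-2, 5+14-2, 10+10-2, 14+5-2, 20+2-2, 29+0) = 29
v[7] = max(2+29-2, 5+20-2, 10+14-2, …, 29+2-2, 26+0) = 29
v[8] = max(2+29-2, 5+29-2, 10+20-2, …, 26+2-2, 34+0) = 34
v[9] = max(2+34-2, 5+29-2, 10+29-2, …, 34+2-2, 29+0) = 37
v[10] = max(2+37-2, 5+34-2, 10+29-2, …, 29+2-2, 26+0) = 41
One optimal plan: pieces 6 + 4 (1 cut) → $43 − $2 = $41.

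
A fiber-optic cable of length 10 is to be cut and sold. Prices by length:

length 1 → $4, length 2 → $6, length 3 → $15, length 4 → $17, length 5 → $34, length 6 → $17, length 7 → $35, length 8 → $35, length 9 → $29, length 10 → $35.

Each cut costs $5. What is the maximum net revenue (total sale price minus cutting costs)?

Consider every possible first cut. r[k] is the best of p[i]+r[k−i] over all sellable i≤k, charging 5 whenever i<k.
r[1] = 4
r[2] = max(4+4-5, 6+0) = 6
r[3] = max(4+6-5, 6+4-5, 15+0) = 15
r[4] = max(4+15-5, 6+6-5, 15+4-5, 17+0) = 17
r[5] = max(4+17-5, 6+15-5, 15+6-5, 17+4-5, 34+0) = 34
r[6] = max(4+34-5, 6+17-5, 15+15-5, 17+6-5, 34+4-5, 17+0) = 33
r[7] = max(4+33-5, 6+34-5, 15+17-5, …, 17+4-5, 35+0) = 35
r[8] = max(4+35-5, 6+33-5, 15+34-5, …, 35+4-5, 35+0) = 44
r[9] = max(4+44-5, 6+35-5, 15+33-5, …, 35+4-5, 29+0) = 46
r[10] = max(4+46-5, 6+44-5, 15+35-5, …, 29+4-5, 35+0) = 63
One optimal plan: pieces 5 + 5 (1 cut) → $68 − $5 = $63.

63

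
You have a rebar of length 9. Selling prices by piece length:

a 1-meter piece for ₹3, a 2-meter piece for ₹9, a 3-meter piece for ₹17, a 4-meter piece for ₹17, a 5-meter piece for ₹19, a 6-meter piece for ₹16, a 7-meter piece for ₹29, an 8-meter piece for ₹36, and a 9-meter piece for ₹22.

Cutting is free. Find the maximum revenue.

51

Let best[k] be the best obtainable value from length k. For each k, try every first piece i and keep the best of price[i] + best[k−i].
best[1] = 3
best[2] = 9
best[3] = 17
best[4] = 20  (first piece 1, then best[3]=17)
best[5] = 26  (first piece 2, then best[3]=17)
best[6] = 34  (first piece 3, then best[3]=17)
best[7] = 37  (first piece 1, then best[6]=34)
best[8] = 43  (first piece 2, then best[6]=34)
best[9] = 51  (first piece 3, then best[6]=34)
One optimal cutting: 3 + 3 + 3 → ₹17 + ₹17 + ₹17 = ₹51.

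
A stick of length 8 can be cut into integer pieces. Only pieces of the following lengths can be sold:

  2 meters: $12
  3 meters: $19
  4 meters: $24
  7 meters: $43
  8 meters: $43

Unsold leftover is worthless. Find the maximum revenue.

50

Consider every possible first cut. r[k] is the best of p[i]+r[k−i] over all sellable i≤k.
r[1] = 0
r[2] = 12
r[3] = 19
r[4] = 24  (first piece 2, then r[2]=12)
r[5] = 31  (first piece 2, then r[3]=19)
r[6] = 38  (first piece 3, then r[3]=19)
r[7] = 43  (first piece 2, then r[5]=31)
r[8] = 50  (first piece 2, then r[6]=38)
One optimal cutting: 3 + 3 + 2 → $50.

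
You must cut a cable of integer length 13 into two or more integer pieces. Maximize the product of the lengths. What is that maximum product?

108

Define prod[k] = max over 1≤i<k of i · max(k−i, prod[k−i]); the inner max lets the remainder stay uncut if that's better.
prod[2] = 1·max(1,0) = 1·1 = 1
prod[3] = max(1·2, 2·1) = 2
prod[4] = max(1·3, 2·2, 3·1) = 4
prod[5] = max(1·4, 2·3, 3·2, 4·1) = 6
prod[6] = max(1·6, 2·4, 3·3, 4·2, 5·1) = 9
prod[7] = max(1·9, 2·6, 3·4, 4·3, 5·2, 6·1) = 12
prod[8] = max(1·12, 2·9, 3·6, …, 6·2, 7·1) = 18
prod[9] = max(1·18, 2·12, 3·9, …, 7·2, 8·1) = 27
prod[10] = max(1·27, 2·18, 3·12, …, 8·2, 9·1) = 36
prod[11] = max(1·36, 2·27, 3·18, …, 9·2, 10·1) = 54
prod[12] = max(1·54, 2·36, 3·27, …, 10·2, 11·1) = 81
prod[13] = max(1·81, 2·54, 3·36, …, 11·2, 12·1) = 108
One optimal split: 3 + 3 + 3 + 2 + 2; product 3·3·3·2·2 = 108.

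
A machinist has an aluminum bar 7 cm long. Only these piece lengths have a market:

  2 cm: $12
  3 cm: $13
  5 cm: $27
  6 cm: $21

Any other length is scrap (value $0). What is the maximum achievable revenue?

Build best[k] bottom-up: best[k] = max over allowed piece i of (p[i] + best[k−i]).
best[1] = 0
best[2] = 12
best[3] = max(12+0, 13+0) = 13
best[4] = max(12+12, 13+0) = 24
best[5] = max(12+13, 13+12, 27+0) = 27
best[6] = max(12+24, 13+13, 27+0, 21+0) = 36
best[7] = max(12+27, 13+24, 27+12, 21+0) = 39
One optimal cutting: 5 + 2 → $39.

39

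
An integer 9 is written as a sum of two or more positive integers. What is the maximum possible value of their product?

27

Fill g[k] for k=2..9: at each k try every first piece i and multiply by the better of (k−i) uncut or g[k−i].
g[2] = 1×max(1,0) = 1×1 = 1
g[3] = max(1×2, 2×1) = 2
g[4] = max(1×3, 2×2, 3×1) = 4
g[5] = max(1×4, 2×3, 3×2, 4×1) = 6
g[6] = max(1×6, 2×4, 3×3, 4×2, 5×1) = 9
g[7] = max(1×9, 2×6, 3×4, 4×3, 5×2, 6×1) = 12
g[8] = max(1×12, 2×9, 3×6, …, 6×2, 7×1) = 18
g[9] = max(1×18, 2×12, 3×9, …, 7×2, 8×1) = 27
One optimal split: 3 + 3 + 3; product 3×3×3 = 27.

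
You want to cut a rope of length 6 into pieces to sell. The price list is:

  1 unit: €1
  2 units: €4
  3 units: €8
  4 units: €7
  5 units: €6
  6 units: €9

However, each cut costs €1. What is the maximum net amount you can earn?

Build net[k] bottom-up: net[k] = max over allowed piece i of (p[i] + net[k−i]) − 1 per cut.
net[1] = 1
net[2] = 4
net[3] = 8
net[4] = 8  (first piece 1, then net[3]=8)
net[5] = 11  (first piece 2, then net[3]=8)
net[6] = 15  (first piece 3, then net[3]=8)
One optimal plan: pieces 3 + 3 (1 cut) → €16 − €1 = €15.

15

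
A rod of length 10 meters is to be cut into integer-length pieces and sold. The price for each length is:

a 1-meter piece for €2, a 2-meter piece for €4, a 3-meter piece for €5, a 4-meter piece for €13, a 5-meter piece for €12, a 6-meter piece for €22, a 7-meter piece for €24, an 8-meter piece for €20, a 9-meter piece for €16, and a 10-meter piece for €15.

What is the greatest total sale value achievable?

35

Let R[k] be the best obtainable value from length k. For each k, try every first piece i and keep the best of price[i] + R[k−i].
R[1] = 2
R[2] = 4  (first piece 1, then R[1]=2)
R[3] = 6  (first piece 1, then R[2]=4)
R[4] = 13
R[5] = 15  (first piece 1, then R[4]=13)
R[6] = 22
R[7] = 24  (first piece 1, then R[6]=22)
R[8] = 26  (first piece 1, then R[7]=24)
R[9] = 28  (first piece 1, then R[8]=26)
R[10] = 35  (first piece 4, then R[6]=22)
One optimal cutting: 6 + 4 → €22 + €13 = €35.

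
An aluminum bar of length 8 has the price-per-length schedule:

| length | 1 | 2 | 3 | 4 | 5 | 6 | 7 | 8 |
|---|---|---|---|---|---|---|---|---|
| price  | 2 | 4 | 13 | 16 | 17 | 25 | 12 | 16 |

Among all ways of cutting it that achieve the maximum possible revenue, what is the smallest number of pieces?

2

Let r[k] be the best obtainable value from length k. For each k, try every first piece i and keep the best of price[i] + r[k−i].
r[1] = 2
r[2] = 4  (first piece 1, then r[1]=2)
r[3] = 13
r[4] = 16
r[5] = 18  (first piece 1, then r[4]=16)
r[6] = 26  (first piece 3, then r[3]=13)
r[7] = 29  (first piece 3, then r[4]=16)
r[8] = 32  (first piece 4, then r[4]=16)
Maximum revenue is $32.
Now minimize piece count subject to staying optimal: for each k, pieces[k] = 1 + min over i with p[i]+r[k−i]=r[k] of pieces[k−i].
pieces[5] = 2
pieces[6] = 2
pieces[7] = 2
pieces[8] = 2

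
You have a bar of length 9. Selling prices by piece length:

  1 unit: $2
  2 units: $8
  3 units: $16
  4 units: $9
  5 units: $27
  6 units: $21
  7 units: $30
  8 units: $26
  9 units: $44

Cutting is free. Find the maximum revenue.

Let R[k] be the best obtainable value from length k. For each k, try every first piece i and keep the best of price[i] + R[k−i].
R[1] = 2
R[2] = 8
R[3] = 16
R[4] = 18  (first piece 1, then R[3]=16)
R[5] = 27
R[6] = 32  (first piece 3, then R[3]=16)
R[7] = 35  (first piece 2, then R[5]=27)
R[8] = 43  (first piece 3, then R[5]=27)
R[9] = 48  (first piece 3, then R[6]=32)
One optimal cutting: 3 + 3 + 3 → $16 + $16 + $16 = $48.

48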